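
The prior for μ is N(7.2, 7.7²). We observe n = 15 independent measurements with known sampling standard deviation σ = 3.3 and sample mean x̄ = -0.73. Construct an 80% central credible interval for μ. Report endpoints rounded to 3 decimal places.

Posterior precision = 1/7.7² + 15/3.3² = 0.0169 + 1.3774 = 1.3943, so posterior SD = 0.8469.
Posterior mean = (7.2/7.7² + 15·-0.73/3.3²) / 1.3943 = -0.6341.
Interval: -0.6341 ± 1.282 × 0.8469 → [-1.719, 0.451].

[-1.719, 0.451]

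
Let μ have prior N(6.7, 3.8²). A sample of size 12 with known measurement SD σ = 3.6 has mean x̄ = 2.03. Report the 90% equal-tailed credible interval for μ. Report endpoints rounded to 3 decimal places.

[0.706, 4.004]

Posterior precision = 1/3.8² + 12/3.6² = 0.0693 + 0.9259 = 0.9952, so posterior SD = 1.0024.
Posterior mean = (6.7/3.8² + 12·2.03/3.6²) / 0.9952 = 2.3550.
Interval: 2.3550 ± 1.645 × 1.0024 → [0.706, 4.004].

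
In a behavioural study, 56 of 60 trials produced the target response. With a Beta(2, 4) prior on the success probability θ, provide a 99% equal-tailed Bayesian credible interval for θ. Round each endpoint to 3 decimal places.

Posterior: Beta(2+56, 4+4) = Beta(58, 8).
Equal-tailed 99% interval: the 0.005 and 0.995 quantiles of Beta(58, 8).
Posterior mean ≈ 0.879, SD ≈ 0.040; a Normal approximation gives roughly [0.776, 0.981].
Exact: F⁻¹(0.005) = 0.756; F⁻¹(0.995) = 0.959.

[0.756, 0.959]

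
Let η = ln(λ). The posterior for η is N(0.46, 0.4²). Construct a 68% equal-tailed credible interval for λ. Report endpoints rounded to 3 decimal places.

On the log scale the 68% interval is 0.46 ± 0.994 × 0.4 = [0.0622, 0.8578].
Exponentiate: [e^0.0622, e^0.8578] = [1.064, 2.358].

[1.064, 2.358]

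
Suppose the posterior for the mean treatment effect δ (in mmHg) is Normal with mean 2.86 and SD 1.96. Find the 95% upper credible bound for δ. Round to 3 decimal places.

Need U with P(δ ≤ U) = 0.95: U = 2.86 + z_{0.05}·1.96.
z = 1.645; U = 2.86 + 1.645 × 1.96 = 6.084.

6.084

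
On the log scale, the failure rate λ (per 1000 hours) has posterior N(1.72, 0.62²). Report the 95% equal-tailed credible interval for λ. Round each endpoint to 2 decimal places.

[1.66, 18.82]

On the log scale the 95% interval is 1.72 ± 1.960 × 0.62 = [0.5048, 2.9352].
Exponentiate: [e^0.5048, e^2.9352] = [1.66, 18.82].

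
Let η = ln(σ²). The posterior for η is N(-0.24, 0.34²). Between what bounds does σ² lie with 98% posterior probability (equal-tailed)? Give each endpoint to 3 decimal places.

On the log scale the 98% interval is -0.24 ± 2.326 × 0.34 = [-1.0310, 0.5510].
Exponentiate: [e^-1.0310, e^0.5510] = [0.357, 1.735].

[0.357, 1.735]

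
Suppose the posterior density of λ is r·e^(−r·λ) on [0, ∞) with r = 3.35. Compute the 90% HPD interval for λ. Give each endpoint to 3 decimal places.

The exponential density is strictly decreasing on [0, ∞), so the HPD interval is anchored at 0: [0, q] with P(λ ≤ q) = 0.90.
q = −ln(1 − 0.90) / 3.35 = 2.3026 / 3.35 = 0.687.

[0.000, 0.687]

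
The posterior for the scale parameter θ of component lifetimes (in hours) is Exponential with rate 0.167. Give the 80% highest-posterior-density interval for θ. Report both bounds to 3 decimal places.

The exponential density is strictly decreasing on [0, ∞), so the HPD interval is anchored at 0: [0, q] with P(θ ≤ q) = 0.80.
q = −ln(1 − 0.80) / 0.167 = 1.6094 / 0.167 = 9.637.

[0.000, 9.637]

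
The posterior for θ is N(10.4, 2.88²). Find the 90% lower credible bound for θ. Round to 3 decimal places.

6.709

Need L with P(θ ≥ L) = 0.90: L = 10.4 − z_{0.1}·2.88.
z = 1.282; L = 10.4 − 1.282 × 2.88 = 6.709.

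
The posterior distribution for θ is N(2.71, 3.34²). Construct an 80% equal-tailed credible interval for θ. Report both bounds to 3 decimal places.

[-1.570, 6.990]

The posterior is symmetric, so the 80% equal-tailed interval is θ = 2.71 ± z·3.34 with z = 1.282.
Half-width: 1.282 × 3.34 = 4.280.
2.71 − 4.280 = -1.570; 2.71 + 4.280 = 6.990.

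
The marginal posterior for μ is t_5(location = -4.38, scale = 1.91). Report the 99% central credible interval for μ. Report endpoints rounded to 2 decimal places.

The t_5 distribution is symmetric; the 99% interval is -4.38 ± t·1.91 with t_{0.995,5} = 4.032.
Half-width: 4.032 × 1.91 = 7.70.
-4.38 − 7.70 = -12.08; -4.38 + 7.70 = 3.32.

[-12.08, 3.32]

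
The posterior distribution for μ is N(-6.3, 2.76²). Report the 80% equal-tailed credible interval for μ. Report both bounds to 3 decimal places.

[-9.837, -2.763]

The posterior is symmetric, so the 80% equal-tailed interval is μ = -6.3 ± z·2.76 with z = 1.282.
Half-width: 1.282 × 2.76 = 3.537.
-6.3 − 3.537 = -9.837; -6.3 + 3.537 = -2.763.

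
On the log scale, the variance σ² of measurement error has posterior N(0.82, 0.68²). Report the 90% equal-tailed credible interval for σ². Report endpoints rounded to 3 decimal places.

[0.742, 6.948]

On the log scale the 90% interval is 0.82 ± 1.645 × 0.68 = [-0.2985, 1.9385].
Exponentiate: [e^-0.2985, e^1.9385] = [0.742, 6.948].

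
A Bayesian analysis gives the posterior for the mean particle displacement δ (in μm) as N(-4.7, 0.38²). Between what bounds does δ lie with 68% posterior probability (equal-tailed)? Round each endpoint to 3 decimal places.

[-5.078, -4.322]

The posterior is symmetric, so the 68% equal-tailed interval is δ = -4.7 ± z·0.38 with z = 0.994.
Half-width: 0.994 × 0.38 = 0.378.
-4.7 − 0.378 = -5.078; -4.7 + 0.378 = -4.322.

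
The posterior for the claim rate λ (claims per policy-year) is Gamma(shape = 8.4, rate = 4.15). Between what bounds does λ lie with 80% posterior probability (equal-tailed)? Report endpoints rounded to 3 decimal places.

[1.196, 2.955]

Posterior: Gamma(shape 8.4, rate 4.15).
Equal-tailed 80% interval: Gamma(8.4, 4.15) quantiles at 0.1 and 0.9.
Posterior mean ≈ 2.024, SD ≈ 0.698; a Normal approximation gives roughly [1.129, 2.919].
Exact: lower = 1.196; upper = 2.955.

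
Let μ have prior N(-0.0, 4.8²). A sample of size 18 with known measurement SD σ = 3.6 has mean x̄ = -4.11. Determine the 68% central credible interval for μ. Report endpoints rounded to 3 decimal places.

[-4.816, -3.155]

Posterior precision = 1/4.8² + 18/3.6² = 0.0434 + 1.3889 = 1.4323, so posterior SD = 0.8356.
Posterior mean = (-0.0/4.8² + 18·-4.11/3.6²) / 1.4323 = -3.9855.
Interval: -3.9855 ± 0.994 × 0.8356 → [-4.816, -3.155].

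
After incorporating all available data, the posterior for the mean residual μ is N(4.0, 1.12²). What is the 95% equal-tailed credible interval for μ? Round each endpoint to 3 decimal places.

[1.805, 6.195]

The posterior is symmetric, so the 95% equal-tailed interval is μ = 4.0 ± z·1.12 with z = 1.960.
Half-width: 1.960 × 1.12 = 2.195.
4.0 − 2.195 = 1.805; 4.0 + 2.195 = 6.195.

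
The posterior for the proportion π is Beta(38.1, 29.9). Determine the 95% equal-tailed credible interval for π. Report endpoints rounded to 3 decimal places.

[0.442, 0.675]

Posterior: Beta(38.1, 29.9).
Equal-tailed 95% interval: the 0.025 and 0.975 quantiles of Beta(38.1, 29.9).
Posterior mean ≈ 0.560, SD ≈ 0.060; a Normal approximation gives roughly [0.443, 0.677].
Exact: F⁻¹(0.025) = 0.442; F⁻¹(0.975) = 0.675.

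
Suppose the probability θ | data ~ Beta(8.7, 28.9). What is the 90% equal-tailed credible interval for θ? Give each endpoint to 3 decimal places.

[0.128, 0.351]

Posterior: Beta(8.7, 28.9).
Equal-tailed 90% interval: the 0.05 and 0.95 quantiles of Beta(8.7, 28.9).
Posterior mean ≈ 0.231, SD ≈ 0.068; a Normal approximation gives roughly [0.120, 0.343].
Exact: F⁻¹(0.05) = 0.128; F⁻¹(0.95) = 0.351.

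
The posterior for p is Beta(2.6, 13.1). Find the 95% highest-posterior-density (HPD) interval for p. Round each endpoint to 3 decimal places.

The posterior is unimodal and skewed, so the HPD interval has equal density at both endpoints and is the shortest 95% interval.
Solving f(0.016) = f(0.343) with F(0.343) − F(0.016) = 0.95 gives [0.016, 0.343].
For comparison, the equal-tailed interval is [0.032, 0.378]; the HPD is narrower and shifted toward the mode.

[0.016, 0.343]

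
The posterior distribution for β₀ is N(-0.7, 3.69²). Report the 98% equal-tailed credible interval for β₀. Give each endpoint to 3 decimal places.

The posterior is symmetric, so the 98% equal-tailed interval is β₀ = -0.7 ± z·3.69 with z = 2.326.
Half-width: 2.326 × 3.69 = 8.584.
-0.7 − 8.584 = -9.284; -0.7 + 8.584 = 7.884.

[-9.284, 7.884]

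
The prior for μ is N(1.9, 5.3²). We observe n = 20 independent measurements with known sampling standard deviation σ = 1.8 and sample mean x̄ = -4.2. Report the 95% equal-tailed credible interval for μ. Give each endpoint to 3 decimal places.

Posterior precision = 1/5.3² + 20/1.8² = 0.0356 + 6.1728 = 6.2084, so posterior SD = 0.4013.
Posterior mean = (1.9/5.3² + 20·-4.2/1.8²) / 6.2084 = -4.1650.
Interval: -4.1650 ± 1.960 × 0.4013 → [-4.952, -3.378].

[-4.952, -3.378]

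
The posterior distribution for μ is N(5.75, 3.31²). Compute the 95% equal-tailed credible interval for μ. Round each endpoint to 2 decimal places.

[-0.74, 12.24]

The posterior is symmetric, so the 95% equal-tailed interval is μ = 5.75 ± z·3.31 with z = 1.960.
Half-width: 1.960 × 3.31 = 6.49.
5.75 − 6.49 = -0.74; 5.75 + 6.49 = 12.24.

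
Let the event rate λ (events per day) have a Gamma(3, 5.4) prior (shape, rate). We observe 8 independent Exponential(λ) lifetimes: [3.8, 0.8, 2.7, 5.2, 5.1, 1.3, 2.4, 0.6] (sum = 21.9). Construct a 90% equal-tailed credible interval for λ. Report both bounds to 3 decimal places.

[0.226, 0.621]

Posterior: Gamma(3+8, 5.4+21.9) = Gamma(11, 27.3) (shape, rate).
Equal-tailed 90% interval: Gamma(11, 27.3) quantiles at 0.05 and 0.95.
Posterior mean ≈ 0.403, SD ≈ 0.121; a Normal approximation gives roughly [0.203, 0.603].
Exact: lower = 0.226; upper = 0.621.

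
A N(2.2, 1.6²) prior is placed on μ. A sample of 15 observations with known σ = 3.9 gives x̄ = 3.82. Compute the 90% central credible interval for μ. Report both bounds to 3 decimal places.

[1.959, 4.762]

Posterior precision = 1/1.6² + 15/3.9² = 0.3906 + 0.9862 = 1.3768, so posterior SD = 0.8522.
Posterior mean = (2.2/1.6² + 15·3.82/3.9²) / 1.3768 = 3.3604.
Interval: 3.3604 ± 1.645 × 0.8522 → [1.959, 4.762].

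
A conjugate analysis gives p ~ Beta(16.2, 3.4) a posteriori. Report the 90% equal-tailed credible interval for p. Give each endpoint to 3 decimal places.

Posterior: Beta(16.2, 3.4).
Equal-tailed 90% interval: the 0.05 and 0.95 quantiles of Beta(16.2, 3.4).
Posterior mean ≈ 0.827, SD ≈ 0.083; a Normal approximation gives roughly [0.689, 0.964].
Exact: F⁻¹(0.05) = 0.672; F⁻¹(0.95) = 0.942.

[0.672, 0.942]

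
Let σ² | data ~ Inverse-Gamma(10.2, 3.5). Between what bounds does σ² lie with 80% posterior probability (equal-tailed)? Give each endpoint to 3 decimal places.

[0.242, 0.549]

Inverse-Gamma(10.2, 3.5) quantiles: F⁻¹(0.1) and F⁻¹(0.9).
Equivalently, 1/σ² ~ Gamma(10.2, rate = 3.5); invert its 0.9 and 0.1 quantiles.
Posterior mean ≈ 0.380, SD ≈ 0.133; a Normal approximation gives roughly [0.210, 0.551].
Exact: lower = 0.242; upper = 0.549.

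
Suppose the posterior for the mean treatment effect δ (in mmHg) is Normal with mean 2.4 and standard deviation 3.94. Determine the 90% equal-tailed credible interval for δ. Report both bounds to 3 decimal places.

[-4.081, 8.881]

The posterior is symmetric, so the 90% equal-tailed interval is δ = 2.4 ± z·3.94 with z = 1.645.
Half-width: 1.645 × 3.94 = 6.481.
2.4 − 6.481 = -4.081; 2.4 + 6.481 = 8.881.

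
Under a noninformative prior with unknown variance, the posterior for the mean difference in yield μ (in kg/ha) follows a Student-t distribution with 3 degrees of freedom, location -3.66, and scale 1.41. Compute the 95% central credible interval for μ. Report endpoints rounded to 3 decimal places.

[-8.147, 0.827]

The t_3 distribution is symmetric; the 95% interval is -3.66 ± t·1.41 with t_{0.975,3} = 3.182.
Half-width: 3.182 × 1.41 = 4.487.
-3.66 − 4.487 = -8.147; -3.66 + 4.487 = 0.827.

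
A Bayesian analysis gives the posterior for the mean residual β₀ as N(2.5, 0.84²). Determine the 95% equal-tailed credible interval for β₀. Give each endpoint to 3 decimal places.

The posterior is symmetric, so the 95% equal-tailed interval is β₀ = 2.5 ± z·0.84 with z = 1.960.
Half-width: 1.960 × 0.84 = 1.646.
2.5 − 1.646 = 0.854; 2.5 + 1.646 = 4.146.

[0.854, 4.146]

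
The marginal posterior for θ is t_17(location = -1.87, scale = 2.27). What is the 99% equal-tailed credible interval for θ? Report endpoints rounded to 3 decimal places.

[-8.449, 4.709]

The t_17 distribution is symmetric; the 99% interval is -1.87 ± t·2.27 with t_{0.995,17} = 2.898.
Half-width: 2.898 × 2.27 = 6.579.
-1.87 − 6.579 = -8.449; -1.87 + 6.579 = 4.709.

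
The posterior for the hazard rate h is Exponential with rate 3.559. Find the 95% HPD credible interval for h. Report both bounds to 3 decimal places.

The exponential density is strictly decreasing on [0, ∞), so the HPD interval is anchored at 0: [0, q] with P(h ≤ q) = 0.95.
q = −ln(1 − 0.95) / 3.559 = 2.9957 / 3.559 = 0.842.

[0.000, 0.842]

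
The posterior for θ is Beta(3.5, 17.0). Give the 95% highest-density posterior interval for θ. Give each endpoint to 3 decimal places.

[0.031, 0.330]

The posterior is unimodal and skewed, so the HPD interval has equal density at both endpoints and is the shortest 95% interval.
Solving f(0.031) = f(0.330) with F(0.330) − F(0.031) = 0.95 gives [0.031, 0.330].
For comparison, the equal-tailed interval is [0.045, 0.356]; the HPD is narrower and shifted toward the mode.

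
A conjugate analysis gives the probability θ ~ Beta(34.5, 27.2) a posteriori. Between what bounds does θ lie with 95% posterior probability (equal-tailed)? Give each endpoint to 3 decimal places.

[0.435, 0.680]

Posterior: Beta(34.5, 27.2).
Equal-tailed 95% interval: the 0.025 and 0.975 quantiles of Beta(34.5, 27.2).
Posterior mean ≈ 0.559, SD ≈ 0.063; a Normal approximation gives roughly [0.436, 0.682].
Exact: F⁻¹(0.025) = 0.435; F⁻¹(0.975) = 0.680.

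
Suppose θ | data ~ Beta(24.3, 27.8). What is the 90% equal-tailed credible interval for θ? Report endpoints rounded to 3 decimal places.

[0.354, 0.580]

Posterior: Beta(24.3, 27.8).
Equal-tailed 90% interval: the 0.05 and 0.95 quantiles of Beta(24.3, 27.8).
Posterior mean ≈ 0.466, SD ≈ 0.068; a Normal approximation gives roughly [0.354, 0.579].
Exact: F⁻¹(0.05) = 0.354; F⁻¹(0.95) = 0.580.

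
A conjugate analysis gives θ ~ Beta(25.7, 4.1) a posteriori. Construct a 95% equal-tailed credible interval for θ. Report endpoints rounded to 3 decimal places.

Posterior: Beta(25.7, 4.1).
Equal-tailed 95% interval: the 0.025 and 0.975 quantiles of Beta(25.7, 4.1).
Posterior mean ≈ 0.862, SD ≈ 0.062; a Normal approximation gives roughly [0.741, 0.984].
Exact: F⁻¹(0.025) = 0.720; F⁻¹(0.975) = 0.959.

[0.720, 0.959]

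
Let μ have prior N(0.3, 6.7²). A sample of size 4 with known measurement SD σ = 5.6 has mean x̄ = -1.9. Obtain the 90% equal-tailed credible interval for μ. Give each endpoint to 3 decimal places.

Posterior precision = 1/6.7² + 4/5.6² = 0.0223 + 0.1276 = 0.1498, so posterior SD = 2.5835.
Posterior mean = (0.3/6.7² + 4·-1.9/5.6²) / 0.1498 = -1.5729.
Interval: -1.5729 ± 1.645 × 2.5835 → [-5.822, 2.677].

[-5.822, 2.677]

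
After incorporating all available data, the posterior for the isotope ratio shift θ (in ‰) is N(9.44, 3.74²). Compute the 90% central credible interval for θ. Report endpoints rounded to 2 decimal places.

The posterior is symmetric, so the 90% equal-tailed interval is θ = 9.44 ± z·3.74 with z = 1.645.
Half-width: 1.645 × 3.74 = 6.15.
9.44 − 6.15 = 3.29; 9.44 + 6.15 = 15.59.

[3.29, 15.59]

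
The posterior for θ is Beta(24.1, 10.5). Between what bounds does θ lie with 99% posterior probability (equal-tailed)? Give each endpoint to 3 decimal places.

Posterior: Beta(24.1, 10.5).
Equal-tailed 99% interval: the 0.005 and 0.995 quantiles of Beta(24.1, 10.5).
Posterior mean ≈ 0.697, SD ≈ 0.077; a Normal approximation gives roughly [0.498, 0.895].
Exact: F⁻¹(0.005) = 0.482; F⁻¹(0.995) = 0.869.

[0.482, 0.869]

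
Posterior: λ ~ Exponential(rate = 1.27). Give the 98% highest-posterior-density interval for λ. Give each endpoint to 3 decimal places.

The exponential density is strictly decreasing on [0, ∞), so the HPD interval is anchored at 0: [0, q] with P(λ ≤ q) = 0.98.
q = −ln(1 − 0.98) / 1.27 = 3.9120 / 1.27 = 3.080.

[0.000, 3.080]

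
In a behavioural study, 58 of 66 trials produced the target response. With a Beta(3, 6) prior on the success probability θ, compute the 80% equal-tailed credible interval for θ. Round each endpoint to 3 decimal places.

[0.754, 0.869]

Posterior: Beta(3+58, 6+8) = Beta(61, 14).
Equal-tailed 80% interval: the 0.1 and 0.9 quantiles of Beta(61, 14).
Posterior mean ≈ 0.813, SD ≈ 0.045; a Normal approximation gives roughly [0.756, 0.871].
Exact: F⁻¹(0.1) = 0.754; F⁻¹(0.9) = 0.869.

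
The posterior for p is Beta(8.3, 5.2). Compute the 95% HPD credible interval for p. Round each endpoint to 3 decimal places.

[0.366, 0.855]

The posterior is unimodal and skewed, so the HPD interval has equal density at both endpoints and is the shortest 95% interval.
Solving f(0.366) = f(0.855) with F(0.855) − F(0.366) = 0.95 gives [0.366, 0.855].
For comparison, the equal-tailed interval is [0.353, 0.844]; the HPD is narrower and shifted toward the mode.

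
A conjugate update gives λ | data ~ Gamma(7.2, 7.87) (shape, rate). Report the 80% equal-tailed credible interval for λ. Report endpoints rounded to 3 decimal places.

Posterior: Gamma(shape 7.2, rate 7.87).
Equal-tailed 80% interval: Gamma(7.2, 7.87) quantiles at 0.1 and 0.9.
Posterior mean ≈ 0.915, SD ≈ 0.341; a Normal approximation gives roughly [0.478, 1.352].
Exact: lower = 0.514; upper = 1.370.

[0.514, 1.370]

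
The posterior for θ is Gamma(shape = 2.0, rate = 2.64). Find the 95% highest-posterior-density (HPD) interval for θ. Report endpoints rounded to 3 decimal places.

[0.016, 1.805]

The posterior is unimodal and skewed, so the HPD interval has equal density at both endpoints and is the shortest 95% interval.
Solving f(0.016) = f(1.805) with F(1.805) − F(0.016) = 0.95 gives [0.016, 1.805].
For comparison, the equal-tailed interval is [0.092, 2.110]; the HPD is narrower and shifted toward the mode.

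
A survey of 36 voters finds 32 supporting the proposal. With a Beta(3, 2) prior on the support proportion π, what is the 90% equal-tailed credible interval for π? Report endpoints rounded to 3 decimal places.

Posterior: Beta(3+32, 2+4) = Beta(35, 6).
Equal-tailed 90% interval: the 0.05 and 0.95 quantiles of Beta(35, 6).
Posterior mean ≈ 0.854, SD ≈ 0.055; a Normal approximation gives roughly [0.764, 0.943].
Exact: F⁻¹(0.05) = 0.755; F⁻¹(0.95) = 0.933.

[0.755, 0.933]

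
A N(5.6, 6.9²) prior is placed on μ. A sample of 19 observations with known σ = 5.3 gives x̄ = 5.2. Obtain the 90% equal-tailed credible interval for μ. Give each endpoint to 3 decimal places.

Posterior precision = 1/6.9² + 19/5.3² = 0.0210 + 0.6764 = 0.6974, so posterior SD = 1.1975.
Posterior mean = (5.6/6.9² + 19·5.2/5.3²) / 0.6974 = 5.2120.
Interval: 5.2120 ± 1.645 × 1.1975 → [3.242, 7.182].

[3.242, 7.182]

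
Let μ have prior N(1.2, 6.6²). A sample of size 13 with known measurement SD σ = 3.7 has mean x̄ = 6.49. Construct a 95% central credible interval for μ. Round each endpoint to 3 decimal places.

Posterior precision = 1/6.6² + 13/3.7² = 0.0230 + 0.9496 = 0.9726, so posterior SD = 1.0140.
Posterior mean = (1.2/6.6² + 13·6.49/3.7²) / 0.9726 = 6.3651.
Interval: 6.3651 ± 1.960 × 1.0140 → [4.378, 8.353].

[4.378, 8.353]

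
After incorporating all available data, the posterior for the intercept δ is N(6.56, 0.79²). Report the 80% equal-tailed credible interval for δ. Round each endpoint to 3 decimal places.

[5.548, 7.572]

The posterior is symmetric, so the 80% equal-tailed interval is δ = 6.56 ± z·0.79 with z = 1.282.
Half-width: 1.282 × 0.79 = 1.012.
6.56 − 1.012 = 5.548; 6.56 + 1.012 = 7.572.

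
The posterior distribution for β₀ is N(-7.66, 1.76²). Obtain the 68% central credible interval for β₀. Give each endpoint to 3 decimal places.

[-9.410, -5.910]

The posterior is symmetric, so the 68% equal-tailed interval is β₀ = -7.66 ± z·1.76 with z = 0.994.
Half-width: 0.994 × 1.76 = 1.750.
-7.66 − 1.750 = -9.410; -7.66 + 1.750 = -5.910.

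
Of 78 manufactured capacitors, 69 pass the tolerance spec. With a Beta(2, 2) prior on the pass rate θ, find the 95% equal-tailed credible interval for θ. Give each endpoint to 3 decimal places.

[0.785, 0.930]

Posterior: Beta(2+69, 2+9) = Beta(71, 11).
Equal-tailed 95% interval: the 0.025 and 0.975 quantiles of Beta(71, 11).
Posterior mean ≈ 0.866, SD ≈ 0.037; a Normal approximation gives roughly [0.793, 0.939].
Exact: F⁻¹(0.025) = 0.785; F⁻¹(0.975) = 0.930.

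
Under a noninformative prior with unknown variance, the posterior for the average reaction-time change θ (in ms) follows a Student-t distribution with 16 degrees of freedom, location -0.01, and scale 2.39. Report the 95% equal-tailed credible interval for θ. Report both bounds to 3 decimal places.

The t_16 distribution is symmetric; the 95% interval is -0.01 ± t·2.39 with t_{0.975,16} = 2.120.
Half-width: 2.120 × 2.39 = 5.067.
-0.01 − 5.067 = -5.077; -0.01 + 5.067 = 5.057.

[-5.077, 5.057]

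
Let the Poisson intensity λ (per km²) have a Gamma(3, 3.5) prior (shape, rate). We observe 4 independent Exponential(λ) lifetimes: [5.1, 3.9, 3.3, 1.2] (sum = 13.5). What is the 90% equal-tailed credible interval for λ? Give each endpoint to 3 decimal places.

Posterior: Gamma(3+4, 3.5+13.5) = Gamma(7, 17.0) (shape, rate).
Equal-tailed 90% interval: Gamma(7, 17.0) quantiles at 0.05 and 0.95.
Posterior mean ≈ 0.412, SD ≈ 0.156; a Normal approximation gives roughly [0.156, 0.668].
Exact: lower = 0.193; upper = 0.697.

[0.193, 0.697]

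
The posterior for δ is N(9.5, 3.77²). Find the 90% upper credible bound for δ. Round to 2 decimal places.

Need U with P(δ ≤ U) = 0.90: U = 9.5 + z_{0.1}·3.77.
z = 1.282; U = 9.5 + 1.282 × 3.77 = 14.33.

14.33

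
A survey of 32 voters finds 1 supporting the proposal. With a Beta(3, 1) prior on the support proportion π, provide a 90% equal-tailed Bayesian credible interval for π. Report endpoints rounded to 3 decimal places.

[0.040, 0.207]

Posterior: Beta(3+1, 1+31) = Beta(4, 32).
Equal-tailed 90% interval: the 0.05 and 0.95 quantiles of Beta(4, 32).
Posterior mean ≈ 0.111, SD ≈ 0.052; a Normal approximation gives roughly [0.026, 0.196].
Exact: F⁻¹(0.05) = 0.040; F⁻¹(0.95) = 0.207.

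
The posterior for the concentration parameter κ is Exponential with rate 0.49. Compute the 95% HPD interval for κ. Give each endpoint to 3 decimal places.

The exponential density is strictly decreasing on [0, ∞), so the HPD interval is anchored at 0: [0, q] with P(κ ≤ q) = 0.95.
q = −ln(1 − 0.95) / 0.49 = 2.9957 / 0.49 = 6.114.

[0.000, 6.114]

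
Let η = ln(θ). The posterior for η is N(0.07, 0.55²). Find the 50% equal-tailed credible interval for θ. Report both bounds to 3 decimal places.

[0.740, 1.554]

On the log scale the 50% interval is 0.07 ± 0.674 × 0.55 = [-0.3010, 0.4410].
Exponentiate: [e^-0.3010, e^0.4410] = [0.740, 1.554].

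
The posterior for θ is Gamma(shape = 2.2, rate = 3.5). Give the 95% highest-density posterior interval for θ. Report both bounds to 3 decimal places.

[0.022, 1.457]

The posterior is unimodal and skewed, so the HPD interval has equal density at both endpoints and is the shortest 95% interval.
Solving f(0.022) = f(1.457) with F(1.457) − F(0.022) = 0.95 gives [0.022, 1.457].
For comparison, the equal-tailed interval is [0.088, 1.690]; the HPD is narrower and shifted toward the mode.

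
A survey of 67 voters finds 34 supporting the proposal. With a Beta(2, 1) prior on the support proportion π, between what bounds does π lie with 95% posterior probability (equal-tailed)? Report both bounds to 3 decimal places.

[0.398, 0.630]

Posterior: Beta(2+34, 1+33) = Beta(36, 34).
Equal-tailed 95% interval: the 0.025 and 0.975 quantiles of Beta(36, 34).
Posterior mean ≈ 0.514, SD ≈ 0.059; a Normal approximation gives roughly [0.398, 0.631].
Exact: F⁻¹(0.025) = 0.398; F⁻¹(0.975) = 0.630.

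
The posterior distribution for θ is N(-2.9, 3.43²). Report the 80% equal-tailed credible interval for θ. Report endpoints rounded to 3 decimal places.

The posterior is symmetric, so the 80% equal-tailed interval is θ = -2.9 ± z·3.43 with z = 1.282.
Half-width: 1.282 × 3.43 = 4.396.
-2.9 − 4.396 = -7.296; -2.9 + 4.396 = 1.496.

[-7.296, 1.496]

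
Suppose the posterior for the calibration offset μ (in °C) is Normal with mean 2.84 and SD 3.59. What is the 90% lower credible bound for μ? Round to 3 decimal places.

-1.761

Need L with P(μ ≥ L) = 0.90: L = 2.84 − z_{0.1}·3.59.
z = 1.282; L = 2.84 − 1.282 × 3.59 = -1.761.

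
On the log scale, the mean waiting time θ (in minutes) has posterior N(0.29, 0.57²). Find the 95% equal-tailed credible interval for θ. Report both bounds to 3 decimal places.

On the log scale the 95% interval is 0.29 ± 1.960 × 0.57 = [-0.8272, 1.4072].
Exponentiate: [e^-0.8272, e^1.4072] = [0.437, 4.084].

[0.437, 4.084]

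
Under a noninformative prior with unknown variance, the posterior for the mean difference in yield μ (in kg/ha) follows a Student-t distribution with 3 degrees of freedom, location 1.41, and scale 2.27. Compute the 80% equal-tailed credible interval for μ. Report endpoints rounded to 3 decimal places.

The t_3 distribution is symmetric; the 80% interval is 1.41 ± t·2.27 with t_{0.9,3} = 1.638.
Half-width: 1.638 × 2.27 = 3.718.
1.41 − 3.718 = -2.308; 1.41 + 3.718 = 5.128.

[-2.308, 5.128]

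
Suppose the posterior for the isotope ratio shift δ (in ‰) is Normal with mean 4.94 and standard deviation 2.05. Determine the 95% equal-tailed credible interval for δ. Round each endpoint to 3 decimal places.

The posterior is symmetric, so the 95% equal-tailed interval is δ = 4.94 ± z·2.05 with z = 1.960.
Half-width: 1.960 × 2.05 = 4.018.
4.94 − 4.018 = 0.922; 4.94 + 4.018 = 8.958.

[0.922, 8.958]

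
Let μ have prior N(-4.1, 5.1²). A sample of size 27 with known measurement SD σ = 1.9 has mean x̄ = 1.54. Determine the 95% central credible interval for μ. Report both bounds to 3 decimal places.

Posterior precision = 1/5.1² + 27/1.9² = 0.0384 + 7.4792 = 7.5177, so posterior SD = 0.3647.
Posterior mean = (-4.1/5.1² + 27·1.54/1.9²) / 7.5177 = 1.5112.
Interval: 1.5112 ± 1.960 × 0.3647 → [0.796, 2.226].

[0.796, 2.226]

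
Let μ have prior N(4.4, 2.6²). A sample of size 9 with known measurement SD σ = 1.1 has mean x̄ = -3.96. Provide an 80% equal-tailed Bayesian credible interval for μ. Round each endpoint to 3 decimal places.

[-4.262, -3.332]

Posterior precision = 1/2.6² + 9/1.1² = 0.1479 + 7.4380 = 7.5859, so posterior SD = 0.3631.
Posterior mean = (4.4/2.6² + 9·-3.96/1.1²) / 7.5859 = -3.7970.
Interval: -3.7970 ± 1.282 × 0.3631 → [-4.262, -3.332].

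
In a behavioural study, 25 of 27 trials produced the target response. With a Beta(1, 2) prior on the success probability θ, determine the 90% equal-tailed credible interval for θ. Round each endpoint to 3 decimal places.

[0.754, 0.951]

Posterior: Beta(1+25, 2+2) = Beta(26, 4).
Equal-tailed 90% interval: the 0.05 and 0.95 quantiles of Beta(26, 4).
Posterior mean ≈ 0.867, SD ≈ 0.061; a Normal approximation gives roughly [0.766, 0.967].
Exact: F⁻¹(0.05) = 0.754; F⁻¹(0.95) = 0.951.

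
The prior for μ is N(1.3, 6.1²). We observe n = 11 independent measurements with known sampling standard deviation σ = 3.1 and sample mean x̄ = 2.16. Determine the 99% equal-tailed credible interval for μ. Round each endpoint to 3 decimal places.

[-0.240, 4.520]

Posterior precision = 1/6.1² + 11/3.1² = 0.0269 + 1.1446 = 1.1715, so posterior SD = 0.9239.
Posterior mean = (1.3/6.1² + 11·2.16/3.1²) / 1.1715 = 2.1403.
Interval: 2.1403 ± 2.576 × 0.9239 → [-0.240, 4.520].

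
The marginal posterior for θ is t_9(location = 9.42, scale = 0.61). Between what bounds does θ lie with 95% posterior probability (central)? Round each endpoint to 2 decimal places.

The t_9 distribution is symmetric; the 95% interval is 9.42 ± t·0.61 with t_{0.975,9} = 2.262.
Half-width: 2.262 × 0.61 = 1.38.
9.42 − 1.38 = 8.04; 9.42 + 1.38 = 10.80.

[8.04, 10.80]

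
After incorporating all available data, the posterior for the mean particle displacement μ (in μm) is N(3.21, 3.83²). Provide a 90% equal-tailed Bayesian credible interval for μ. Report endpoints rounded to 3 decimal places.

The posterior is symmetric, so the 90% equal-tailed interval is μ = 3.21 ± z·3.83 with z = 1.645.
Half-width: 1.645 × 3.83 = 6.300.
3.21 − 6.300 = -3.090; 3.21 + 6.300 = 9.510.

[-3.090, 9.510]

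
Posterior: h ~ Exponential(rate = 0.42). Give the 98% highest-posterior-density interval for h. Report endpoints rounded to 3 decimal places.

[0.000, 9.314]

The exponential density is strictly decreasing on [0, ∞), so the HPD interval is anchored at 0: [0, q] with P(h ≤ q) = 0.98.
q = −ln(1 − 0.98) / 0.42 = 3.9120 / 0.42 = 9.314.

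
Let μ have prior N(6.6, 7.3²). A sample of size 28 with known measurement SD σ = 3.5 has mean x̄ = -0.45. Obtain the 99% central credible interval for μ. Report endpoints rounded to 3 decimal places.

[-2.089, 1.304]

Posterior precision = 1/7.3² + 28/3.5² = 0.0188 + 2.2857 = 2.3045, so posterior SD = 0.6587.
Posterior mean = (6.6/7.3² + 28·-0.45/3.5²) / 2.3045 = -0.3926.
Interval: -0.3926 ± 2.576 × 0.6587 → [-2.089, 1.304].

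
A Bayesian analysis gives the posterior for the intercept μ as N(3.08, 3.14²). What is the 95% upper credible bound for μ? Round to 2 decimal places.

Need U with P(μ ≤ U) = 0.95: U = 3.08 + z_{0.05}·3.14.
z = 1.645; U = 3.08 + 1.645 × 3.14 = 8.24.

8.24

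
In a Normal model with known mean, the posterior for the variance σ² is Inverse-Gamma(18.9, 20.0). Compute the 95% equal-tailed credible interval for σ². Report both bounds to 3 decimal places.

[0.706, 1.760]

Inverse-Gamma(18.9, 20.0) quantiles: F⁻¹(0.025) and F⁻¹(0.975).
Equivalently, 1/σ² ~ Gamma(18.9, rate = 20.0); invert its 0.975 and 0.025 quantiles.
Posterior mean ≈ 1.117, SD ≈ 0.272; a Normal approximation gives roughly [0.585, 1.650].
Exact: lower = 0.706; upper = 1.760.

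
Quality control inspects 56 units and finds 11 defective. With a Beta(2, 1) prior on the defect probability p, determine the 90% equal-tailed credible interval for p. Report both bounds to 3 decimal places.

Posterior: Beta(2+11, 1+45) = Beta(13, 46).
Equal-tailed 90% interval: the 0.05 and 0.95 quantiles of Beta(13, 46).
Posterior mean ≈ 0.220, SD ≈ 0.054; a Normal approximation gives roughly [0.132, 0.308].
Exact: F⁻¹(0.05) = 0.138; F⁻¹(0.95) = 0.314.

[0.138, 0.314]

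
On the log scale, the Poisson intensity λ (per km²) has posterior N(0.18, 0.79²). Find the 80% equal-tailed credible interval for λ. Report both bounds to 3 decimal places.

[0.435, 3.295]

On the log scale the 80% interval is 0.18 ± 1.282 × 0.79 = [-0.8324, 1.1924].
Exponentiate: [e^-0.8324, e^1.1924] = [0.435, 3.295].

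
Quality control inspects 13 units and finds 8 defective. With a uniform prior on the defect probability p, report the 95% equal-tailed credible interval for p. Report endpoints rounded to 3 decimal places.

Posterior: Beta(1+8, 1+5) = Beta(9, 6).
Equal-tailed 95% interval: the 0.025 and 0.975 quantiles of Beta(9, 6).
Posterior mean ≈ 0.600, SD ≈ 0.122; a Normal approximation gives roughly [0.360, 0.840].
Exact: F⁻¹(0.025) = 0.351; F⁻¹(0.975) = 0.823.

[0.351, 0.823]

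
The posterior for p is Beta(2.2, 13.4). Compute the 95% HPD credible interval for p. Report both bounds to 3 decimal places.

The posterior is unimodal and skewed, so the HPD interval has equal density at both endpoints and is the shortest 95% interval.
Solving f(0.007) = f(0.307) with F(0.307) − F(0.007) = 0.95 gives [0.007, 0.307].
For comparison, the equal-tailed interval is [0.022, 0.345]; the HPD is narrower and shifted toward the mode.

[0.007, 0.307]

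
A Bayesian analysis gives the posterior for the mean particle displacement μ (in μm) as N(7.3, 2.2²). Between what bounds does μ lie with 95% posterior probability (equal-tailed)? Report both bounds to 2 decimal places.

The posterior is symmetric, so the 95% equal-tailed interval is μ = 7.3 ± z·2.2 with z = 1.960.
Half-width: 1.960 × 2.2 = 4.31.
7.3 − 4.31 = 2.99; 7.3 + 4.31 = 11.61.

[2.99, 11.61]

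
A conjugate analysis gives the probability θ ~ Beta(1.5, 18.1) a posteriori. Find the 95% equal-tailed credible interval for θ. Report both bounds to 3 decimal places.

[0.006, 0.225]

Posterior: Beta(1.5, 18.1).
Equal-tailed 95% interval: the 0.025 and 0.975 quantiles of Beta(1.5, 18.1).
Posterior mean ≈ 0.077, SD ≈ 0.059; a Normal approximation gives roughly [-0.038, 0.191].
Exact: F⁻¹(0.025) = 0.006; F⁻¹(0.975) = 0.225.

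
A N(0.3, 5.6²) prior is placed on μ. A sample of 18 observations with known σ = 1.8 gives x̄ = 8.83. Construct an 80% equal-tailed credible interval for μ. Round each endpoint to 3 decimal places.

Posterior precision = 1/5.6² + 18/1.8² = 0.0319 + 5.5556 = 5.5874, so posterior SD = 0.4231.
Posterior mean = (0.3/5.6² + 18·8.83/1.8²) / 5.5874 = 8.7813.
Interval: 8.7813 ± 1.282 × 0.4231 → [8.239, 9.323].

[8.239, 9.323]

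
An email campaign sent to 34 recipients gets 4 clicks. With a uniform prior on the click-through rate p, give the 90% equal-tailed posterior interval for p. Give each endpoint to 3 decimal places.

[0.058, 0.243]

Posterior: Beta(1+4, 1+30) = Beta(5, 31).
Equal-tailed 90% interval: the 0.05 and 0.95 quantiles of Beta(5, 31).
Posterior mean ≈ 0.139, SD ≈ 0.057; a Normal approximation gives roughly [0.045, 0.232].
Exact: F⁻¹(0.05) = 0.058; F⁻¹(0.95) = 0.243.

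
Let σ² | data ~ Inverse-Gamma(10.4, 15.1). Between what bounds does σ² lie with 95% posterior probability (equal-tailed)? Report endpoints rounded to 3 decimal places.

Inverse-Gamma(10.4, 15.1) quantiles: F⁻¹(0.025) and F⁻¹(0.975).
Equivalently, 1/σ² ~ Gamma(10.4, rate = 15.1); invert its 0.975 and 0.025 quantiles.
Posterior mean ≈ 1.606, SD ≈ 0.554; a Normal approximation gives roughly [0.520, 2.693].
Exact: lower = 0.858; upper = 2.977.

[0.858, 2.977]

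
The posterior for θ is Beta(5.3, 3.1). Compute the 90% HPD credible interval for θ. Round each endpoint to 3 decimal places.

[0.381, 0.892]

The posterior is unimodal and skewed, so the HPD interval has equal density at both endpoints and is the shortest 90% interval.
Solving f(0.381) = f(0.892) with F(0.892) − F(0.381) = 0.90 gives [0.381, 0.892].
For comparison, the equal-tailed interval is [0.354, 0.871]; the HPD is narrower and shifted toward the mode.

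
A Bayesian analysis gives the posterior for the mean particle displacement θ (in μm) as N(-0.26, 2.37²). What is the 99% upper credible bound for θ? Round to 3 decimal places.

5.253

Need U with P(θ ≤ U) = 0.99: U = -0.26 + z_{0.01}·2.37.
z = 2.326; U = -0.26 + 2.326 × 2.37 = 5.253.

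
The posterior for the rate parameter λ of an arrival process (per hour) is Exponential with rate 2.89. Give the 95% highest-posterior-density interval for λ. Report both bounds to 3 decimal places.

[0.000, 1.037]

The exponential density is strictly decreasing on [0, ∞), so the HPD interval is anchored at 0: [0, q] with P(λ ≤ q) = 0.95.
q = −ln(1 − 0.95) / 2.89 = 2.9957 / 2.89 = 1.037.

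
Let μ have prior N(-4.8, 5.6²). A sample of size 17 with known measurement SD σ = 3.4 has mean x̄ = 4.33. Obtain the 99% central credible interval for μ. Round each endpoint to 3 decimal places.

Posterior precision = 1/5.6² + 17/3.4² = 0.0319 + 1.4706 = 1.5025, so posterior SD = 0.8158.
Posterior mean = (-4.8/5.6² + 17·4.33/3.4²) / 1.5025 = 4.1362.
Interval: 4.1362 ± 2.576 × 0.8158 → [2.035, 6.238].

[2.035, 6.238]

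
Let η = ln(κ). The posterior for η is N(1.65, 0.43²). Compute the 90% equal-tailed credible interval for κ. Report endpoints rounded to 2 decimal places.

On the log scale the 90% interval is 1.65 ± 1.645 × 0.43 = [0.9427, 2.3573].
Exponentiate: [e^0.9427, e^2.3573] = [2.57, 10.56].

[2.57, 10.56]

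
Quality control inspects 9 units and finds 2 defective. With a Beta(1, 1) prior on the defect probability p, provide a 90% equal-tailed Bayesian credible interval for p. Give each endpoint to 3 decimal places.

Posterior: Beta(1+2, 1+7) = Beta(3, 8).
Equal-tailed 90% interval: the 0.05 and 0.95 quantiles of Beta(3, 8).
Posterior mean ≈ 0.273, SD ≈ 0.129; a Normal approximation gives roughly [0.061, 0.484].
Exact: F⁻¹(0.05) = 0.087; F⁻¹(0.95) = 0.507.

[0.087, 0.507]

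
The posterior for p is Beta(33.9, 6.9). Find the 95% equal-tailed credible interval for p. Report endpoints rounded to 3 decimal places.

Posterior: Beta(33.9, 6.9).
Equal-tailed 95% interval: the 0.025 and 0.975 quantiles of Beta(33.9, 6.9).
Posterior mean ≈ 0.831, SD ≈ 0.058; a Normal approximation gives roughly [0.717, 0.945].
Exact: F⁻¹(0.025) = 0.703; F⁻¹(0.975) = 0.928.

[0.703, 0.928]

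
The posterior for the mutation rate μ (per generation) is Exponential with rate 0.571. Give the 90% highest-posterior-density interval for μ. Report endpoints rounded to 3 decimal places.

[0.000, 4.033]

The exponential density is strictly decreasing on [0, ∞), so the HPD interval is anchored at 0: [0, q] with P(μ ≤ q) = 0.90.
q = −ln(1 − 0.90) / 0.571 = 2.3026 / 0.571 = 4.033.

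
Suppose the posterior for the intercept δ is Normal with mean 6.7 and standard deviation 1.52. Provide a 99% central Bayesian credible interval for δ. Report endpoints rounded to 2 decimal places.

The posterior is symmetric, so the 99% equal-tailed interval is δ = 6.7 ± z·1.52 with z = 2.576.
Half-width: 2.576 × 1.52 = 3.92.
6.7 − 3.92 = 2.78; 6.7 + 3.92 = 10.62.

[2.78, 10.62]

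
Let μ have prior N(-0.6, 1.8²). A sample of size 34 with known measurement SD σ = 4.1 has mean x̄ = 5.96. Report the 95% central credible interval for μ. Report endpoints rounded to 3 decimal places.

Posterior precision = 1/1.8² + 34/4.1² = 0.3086 + 2.0226 = 2.3312, so posterior SD = 0.6549.
Posterior mean = (-0.6/1.8² + 34·5.96/4.1²) / 2.3312 = 5.0915.
Interval: 5.0915 ± 1.960 × 0.6549 → [3.808, 6.375].

[3.808, 6.375]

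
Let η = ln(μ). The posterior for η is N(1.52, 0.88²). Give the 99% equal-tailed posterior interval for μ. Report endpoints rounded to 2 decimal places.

On the log scale the 99% interval is 1.52 ± 2.576 × 0.88 = [-0.7467, 3.7867].
Exponentiate: [e^-0.7467, e^3.7867] = [0.47, 44.11].

[0.47, 44.11]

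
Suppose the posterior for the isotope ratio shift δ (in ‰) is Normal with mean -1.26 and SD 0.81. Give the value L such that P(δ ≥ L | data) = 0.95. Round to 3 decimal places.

Need L with P(δ ≥ L) = 0.95: L = -1.26 − z_{0.05}·0.81.
z = 1.645; L = -1.26 − 1.645 × 0.81 = -2.592.

-2.592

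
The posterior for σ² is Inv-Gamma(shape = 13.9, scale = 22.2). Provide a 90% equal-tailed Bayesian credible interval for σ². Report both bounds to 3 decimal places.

[1.080, 2.647]

Inverse-Gamma(13.9, 22.2) quantiles: F⁻¹(0.05) and F⁻¹(0.95).
Equivalently, 1/σ² ~ Gamma(13.9, rate = 22.2); invert its 0.95 and 0.05 quantiles.
Posterior mean ≈ 1.721, SD ≈ 0.499; a Normal approximation gives roughly [0.900, 2.542].
Exact: lower = 1.080; upper = 2.647.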